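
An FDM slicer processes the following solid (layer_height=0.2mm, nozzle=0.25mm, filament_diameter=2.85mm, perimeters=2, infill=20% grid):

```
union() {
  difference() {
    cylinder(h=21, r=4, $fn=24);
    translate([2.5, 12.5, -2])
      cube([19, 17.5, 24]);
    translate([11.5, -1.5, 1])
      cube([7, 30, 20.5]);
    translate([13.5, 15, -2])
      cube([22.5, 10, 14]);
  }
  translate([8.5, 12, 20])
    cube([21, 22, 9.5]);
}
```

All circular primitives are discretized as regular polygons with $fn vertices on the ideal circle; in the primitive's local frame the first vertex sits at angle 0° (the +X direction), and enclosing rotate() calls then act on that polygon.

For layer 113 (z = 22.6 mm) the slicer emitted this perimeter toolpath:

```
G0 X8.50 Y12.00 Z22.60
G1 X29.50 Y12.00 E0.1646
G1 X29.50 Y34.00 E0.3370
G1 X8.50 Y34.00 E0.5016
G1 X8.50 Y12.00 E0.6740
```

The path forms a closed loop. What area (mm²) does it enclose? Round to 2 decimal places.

462.00 mm²

Apply the shoelace formula to the sequence of (X, Y) vertices; enclosed area = 462.00 mm².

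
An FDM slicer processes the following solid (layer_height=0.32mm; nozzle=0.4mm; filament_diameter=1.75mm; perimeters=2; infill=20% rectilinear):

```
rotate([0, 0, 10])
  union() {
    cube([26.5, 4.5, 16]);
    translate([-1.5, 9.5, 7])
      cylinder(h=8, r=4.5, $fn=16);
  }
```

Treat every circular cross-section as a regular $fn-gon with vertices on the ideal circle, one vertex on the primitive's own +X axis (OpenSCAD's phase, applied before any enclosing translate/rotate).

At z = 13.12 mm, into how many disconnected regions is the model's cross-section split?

At z = 13.12 mm: the cube is present — its section is the full 26.5×4.5 rectangle; the cylinder at (-1.5, 9.5): section is a regular 16-gon, circumradius r=4.5; Merging all regions: the 2 present regions are separate (no shared area or edge), so areas and boundary lengths simply add and each stays a separate island — 2 connected regions; (whole slice rotated 10° about Z — lengths, areas and connectivity unchanged). The result has 2 disconnected regions.

2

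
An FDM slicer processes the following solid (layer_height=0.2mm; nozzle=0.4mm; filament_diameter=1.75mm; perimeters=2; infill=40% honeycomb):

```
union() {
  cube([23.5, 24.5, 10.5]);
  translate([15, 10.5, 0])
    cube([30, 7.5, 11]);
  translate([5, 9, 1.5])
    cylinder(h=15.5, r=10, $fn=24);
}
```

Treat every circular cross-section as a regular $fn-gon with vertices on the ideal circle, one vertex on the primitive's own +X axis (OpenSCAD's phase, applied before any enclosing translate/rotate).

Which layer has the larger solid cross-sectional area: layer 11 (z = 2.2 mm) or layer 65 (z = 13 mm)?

layer 11 (z = 2.2 mm)

Layer 11 (z = 2.2): the cube is present — its section is the full 23.5×24.5 rectangle (area 575.75 mm²); the cube at (15, 10.5) is present — its section is the full 30×7.5 rectangle (area 225.00 mm²); the cylinder at (5, 9): section is a regular 24-gon, circumradius r=10 (area = (24/2)·10.000²·sin(360°/24) = 310.58 mm²); Combining (union): the regions partially overlap — summed areas 1111.33 mm² minus the doubly-counted overlap 308.76 mm² gives 802.57 mm² — area = 802.57 mm². So its area = 802.57 mm². Layer 65 (z = 13): the cube is not intersected at this z (z outside [0, 10.5]); the cube at (15, 10.5) is absent (z outside [0, 11]); the r=10 cylinder at (5, 9) gives a regular 24-gon of circumradius 10 (constant along its height) (area = (24/2)·10.000²·sin(360°/24) = 310.58 mm²); Taking the union: only the r=10 cylinder at (5, 9) is present, so the union is just that shape — area = 310.58 mm². So its area = 310.58 mm². Layer 11 is larger (802.57 vs 310.58 mm²).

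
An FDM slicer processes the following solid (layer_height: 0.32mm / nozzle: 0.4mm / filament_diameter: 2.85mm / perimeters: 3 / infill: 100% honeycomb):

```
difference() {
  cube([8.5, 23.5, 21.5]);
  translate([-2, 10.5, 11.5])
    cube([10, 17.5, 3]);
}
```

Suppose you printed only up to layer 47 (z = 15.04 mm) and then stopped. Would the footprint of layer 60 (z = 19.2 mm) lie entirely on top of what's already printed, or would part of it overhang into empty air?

entirely on top

Compare the two slices. At z = 15.04: the cube (footprint 8.5×23.5) is included at this height (area 199.75 mm²); the cube at (-2, 10.5) is not intersected at this z (z outside [11.5, 14.5]); Taking the first minus the rest: none of the subtracted shapes is present at this height, so the 8.5×23.5 cube is unchanged — area = 199.75 mm². At z = 19.2: the 8.5×23.5 cube contributes its full rectangle (area 199.75 mm²); the cube at (-2, 10.5) is not intersected at this z (z outside [11.5, 14.5]); Taking the first minus the rest: none of the subtracted shapes is present at this height, so the 8.5×23.5 cube is unchanged — area = 199.75 mm². Checking containment: the cross-section at z = 19.2 is a subset of the cross-section at z = 15.04.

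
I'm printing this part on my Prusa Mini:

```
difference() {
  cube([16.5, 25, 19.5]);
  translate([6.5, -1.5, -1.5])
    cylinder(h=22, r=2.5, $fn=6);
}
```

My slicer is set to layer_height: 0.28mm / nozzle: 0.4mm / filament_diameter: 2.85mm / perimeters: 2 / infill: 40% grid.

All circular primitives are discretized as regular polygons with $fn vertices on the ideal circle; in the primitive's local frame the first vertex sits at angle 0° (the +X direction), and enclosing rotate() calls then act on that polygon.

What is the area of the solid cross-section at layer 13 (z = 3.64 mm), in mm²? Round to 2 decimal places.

At z = 3.64 mm: the cube (footprint 16.5×25) is included at this height (area 412.50 mm²); the r=2.5 cylinder at (6.5, -1.5) gives a regular 6-gon of circumradius 2.5 (constant along its height) (area = (6/2)·2.500²·sin(360°/6) = 16.24 mm²); Subtracting the remaining from the first: starting from the 16.5×25 cube (412.50 mm²), the r=2.5 cylinder at (6.5, -1.5) partially overlaps it — only the 1.92 mm² overlap (of its 16.24 mm²) is removed, clipping the outline — area = 410.58 mm². Overall, the cross-section is a single solid region. Net area = 410.58 mm².

410.58 mm²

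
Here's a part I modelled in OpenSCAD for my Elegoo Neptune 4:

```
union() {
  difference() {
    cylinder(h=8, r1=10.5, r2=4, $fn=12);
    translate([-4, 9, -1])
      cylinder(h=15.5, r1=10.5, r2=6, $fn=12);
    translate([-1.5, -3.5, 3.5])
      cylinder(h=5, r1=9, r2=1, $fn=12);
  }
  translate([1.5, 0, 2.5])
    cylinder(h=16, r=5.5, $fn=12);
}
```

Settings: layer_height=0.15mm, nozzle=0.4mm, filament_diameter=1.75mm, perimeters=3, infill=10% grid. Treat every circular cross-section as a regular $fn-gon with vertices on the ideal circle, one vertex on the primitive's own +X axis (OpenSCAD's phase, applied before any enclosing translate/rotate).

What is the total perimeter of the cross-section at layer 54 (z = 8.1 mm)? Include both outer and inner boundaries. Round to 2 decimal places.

At z = 8.1 mm: the cone is absent (z outside [0, 8]); the cone at (-4, 9): at t=0.587 of its height the radius interpolates to r₁+(r₂−r₁)t = 7.858, giving a regular 12-gon of that circumradius (perimeter = 2·12·7.858·sin(180°/12) = 48.81 mm); the cone at (-1.5, -3.5): at t=0.920 of its height the radius interpolates to r₁+(r₂−r₁)t = 1.640, giving a regular 12-gon of that circumradius (perimeter = 2·12·1.640·sin(180°/12) = 10.19 mm); Subtracting the remaining from the first: the first operand is absent here, so nothing remains; the cylinder at (1.5, 0): section is a regular 12-gon, circumradius r=5.5 (perimeter = 2·12·5.500·sin(180°/12) = 34.16 mm); Combining (union): only the r=5.5 cylinder at (1.5, 0) is present, so the union is just that shape — boundary = 34.16 mm. Overall, the cross-section is a single solid region. Total boundary length (outer) = 34.16 mm.

34.16 mm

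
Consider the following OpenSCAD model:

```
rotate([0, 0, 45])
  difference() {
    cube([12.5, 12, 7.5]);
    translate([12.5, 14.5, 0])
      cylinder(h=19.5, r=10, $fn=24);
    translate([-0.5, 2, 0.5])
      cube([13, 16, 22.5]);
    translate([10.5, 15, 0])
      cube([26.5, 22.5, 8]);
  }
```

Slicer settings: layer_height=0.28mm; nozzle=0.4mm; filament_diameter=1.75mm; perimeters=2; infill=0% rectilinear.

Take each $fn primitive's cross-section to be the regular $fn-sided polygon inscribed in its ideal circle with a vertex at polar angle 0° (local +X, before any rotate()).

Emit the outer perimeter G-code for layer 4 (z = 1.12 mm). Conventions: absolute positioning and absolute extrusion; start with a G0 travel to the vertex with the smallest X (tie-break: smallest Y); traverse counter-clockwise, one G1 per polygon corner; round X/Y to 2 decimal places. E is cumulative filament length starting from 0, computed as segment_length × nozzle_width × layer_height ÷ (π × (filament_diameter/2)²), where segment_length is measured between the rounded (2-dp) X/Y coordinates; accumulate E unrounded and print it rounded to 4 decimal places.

G0 X-1.41 Y1.41 Z1.12
G1 X0.00 Y0.00 E0.0929
G1 X8.84 Y8.84 E0.6750
G1 X7.42 Y10.25 E0.7682
G1 X-1.41 Y1.41 E1.3500

At z = 1.12 mm: the 12.5×12 cube contributes its full rectangle; the r=10 cylinder at (12.5, 14.5) contributes a regular 24-gon of circumradius 10; the 13×16 cube at (-0.5, 2) contributes its full rectangle; the cube at (10.5, 15) is present — its section is the full 26.5×22.5 rectangle; Taking the first minus the rest: starting from the 12.5×12 cube, the r=10 cylinder at (12.5, 14.5) partially overlaps it — only the 53.06 mm² overlap (of its 310.58 mm²) is removed, clipping the outline; the 13×16 cube at (-0.5, 2) partially overlaps it — only the 71.94 mm² overlap (of its 208.00 mm²) is removed, clipping the outline; the 26.5×22.5 cube at (10.5, 15) misses the remaining region (no effect) — 1 connected region; (rotated 45° about Z; rotation is an isometry so areas/perimeters/island counts are preserved). The outline is a single polygon with 4 vertices. Extrusion per mm of travel: 0.4 × 0.28 / (π × 0.875²) = 0.046564. Accumulating E over each segment gives final E = 1.3500.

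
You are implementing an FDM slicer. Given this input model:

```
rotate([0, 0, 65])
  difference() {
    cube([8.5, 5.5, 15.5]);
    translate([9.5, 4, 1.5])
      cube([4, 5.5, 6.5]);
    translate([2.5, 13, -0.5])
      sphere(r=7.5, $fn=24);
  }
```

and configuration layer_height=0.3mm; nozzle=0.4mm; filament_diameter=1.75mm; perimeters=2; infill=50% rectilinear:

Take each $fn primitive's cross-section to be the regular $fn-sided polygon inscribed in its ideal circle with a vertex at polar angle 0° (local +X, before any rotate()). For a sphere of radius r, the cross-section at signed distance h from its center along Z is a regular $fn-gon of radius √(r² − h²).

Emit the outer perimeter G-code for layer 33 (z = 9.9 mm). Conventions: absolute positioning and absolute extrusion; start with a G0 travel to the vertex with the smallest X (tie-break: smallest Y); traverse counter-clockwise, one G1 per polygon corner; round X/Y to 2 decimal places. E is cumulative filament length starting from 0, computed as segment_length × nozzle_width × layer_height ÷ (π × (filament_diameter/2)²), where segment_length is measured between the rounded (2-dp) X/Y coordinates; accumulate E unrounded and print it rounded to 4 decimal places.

G0 X-4.98 Y2.32 Z9.90
G1 X0.00 Y0.00 E0.2741
G1 X3.59 Y7.70 E0.6979
G1 X-1.39 Y10.03 E0.9722
G1 X-4.98 Y2.32 E1.3966

At z = 9.9 mm: the cube (footprint 8.5×5.5) is included at this height; the cube at (9.5, 4) is absent (z outside [1.5, 8]); the sphere at (2.5, 13) does not reach this height (|z−center|=10.400 > r=7.5); After the difference (first − rest): none of the subtracted shapes is present at this height, so the 8.5×5.5 cube is unchanged — 1 connected region; (whole slice rotated 65° about Z — lengths, areas and connectivity unchanged). The outline is a single polygon with 4 vertices. Extrusion per mm of travel: 0.4 × 0.3 / (π × 0.875²) = 0.049890. Accumulating E over each segment gives final E = 1.3966.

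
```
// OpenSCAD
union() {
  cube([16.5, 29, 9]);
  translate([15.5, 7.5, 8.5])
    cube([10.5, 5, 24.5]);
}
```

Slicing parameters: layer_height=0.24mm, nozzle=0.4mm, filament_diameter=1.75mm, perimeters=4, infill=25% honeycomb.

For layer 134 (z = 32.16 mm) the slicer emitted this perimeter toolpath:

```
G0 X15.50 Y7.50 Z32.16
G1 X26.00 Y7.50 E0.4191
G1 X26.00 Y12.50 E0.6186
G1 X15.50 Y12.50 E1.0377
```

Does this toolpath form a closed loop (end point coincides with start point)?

no

Start point (G0): (15.50, 7.50). End point (last G1): the path does not return to the start — open.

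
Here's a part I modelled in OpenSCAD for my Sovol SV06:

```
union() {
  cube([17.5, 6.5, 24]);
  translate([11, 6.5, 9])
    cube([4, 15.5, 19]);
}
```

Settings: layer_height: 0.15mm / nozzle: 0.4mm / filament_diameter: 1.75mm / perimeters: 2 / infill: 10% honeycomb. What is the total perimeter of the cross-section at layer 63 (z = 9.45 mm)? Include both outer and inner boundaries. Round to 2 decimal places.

79.00 mm

At z = 9.45 mm: the cube (footprint 17.5×6.5) is included at this height (perimeter 48.00 mm); the cube at (11, 6.5) (footprint 4×15.5) is included at this height (perimeter 39.00 mm); Combining (union): the 2 present regions share edge segments without overlapping in area, so areas simply add but the touching pieces fuse into one outline (the shared edge portions become interior and drop out of the boundary) — boundary = 79.00 mm. Overall, the cross-section is a single solid region. Total boundary length (outer) = 79.00 mm.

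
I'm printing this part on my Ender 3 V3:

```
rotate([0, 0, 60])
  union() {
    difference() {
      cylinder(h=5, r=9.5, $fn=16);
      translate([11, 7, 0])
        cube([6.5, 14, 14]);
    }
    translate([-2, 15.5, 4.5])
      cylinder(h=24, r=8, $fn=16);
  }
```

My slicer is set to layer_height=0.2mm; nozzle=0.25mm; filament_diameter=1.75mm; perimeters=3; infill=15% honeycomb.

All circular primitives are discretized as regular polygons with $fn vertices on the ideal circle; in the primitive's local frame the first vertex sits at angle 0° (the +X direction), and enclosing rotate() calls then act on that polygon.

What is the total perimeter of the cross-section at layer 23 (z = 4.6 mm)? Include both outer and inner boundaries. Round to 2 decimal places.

At z = 4.6 mm: the cylinder: section is a regular 16-gon, circumradius r=9.5 (perimeter = 2·16·9.500·sin(180°/16) = 59.31 mm); the 6.5×14 cube at (11, 7) contributes its full rectangle (perimeter 41.00 mm); After the difference (first − rest): starting from the r=9.5 cylinder, the 6.5×14 cube at (11, 7) misses the remaining region (no effect) — boundary = 59.31 mm; the r=8 cylinder at (-2, 15.5) contributes a regular 16-gon of circumradius 8 (perimeter = 2·16·8.000·sin(180°/16) = 49.94 mm); Taking the union: the regions partially overlap (shared area 8.09 mm²), so the edge portions inside another operand are dropped and the merged outline is re-measured after clipping — boundary = 94.21 mm; (rotated 60° about Z; rotation is an isometry so areas/perimeters/island counts are preserved). Overall, the cross-section is a single solid region. Total boundary length (outer) = 94.21 mm.

94.21 mm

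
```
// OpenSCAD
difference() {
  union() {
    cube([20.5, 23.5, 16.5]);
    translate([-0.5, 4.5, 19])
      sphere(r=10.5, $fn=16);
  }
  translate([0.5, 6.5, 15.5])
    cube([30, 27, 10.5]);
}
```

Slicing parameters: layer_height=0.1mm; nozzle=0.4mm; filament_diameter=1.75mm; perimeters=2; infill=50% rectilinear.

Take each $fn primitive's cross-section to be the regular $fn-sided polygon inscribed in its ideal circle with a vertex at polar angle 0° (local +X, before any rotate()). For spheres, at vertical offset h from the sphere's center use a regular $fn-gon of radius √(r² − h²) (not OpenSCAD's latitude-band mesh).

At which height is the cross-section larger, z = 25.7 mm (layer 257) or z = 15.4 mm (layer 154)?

layer 154 (z = 15.4 mm)

Layer 257 (z = 25.7): the cube is absent (z outside [0, 16.5]); the r=10.5 sphere at (-0.5, 4.5) slices to a regular 16-gon of circumradius 8.085 (√(r²−h²) with h=6.7 from center) (area = (16/2)·8.085²·sin(360°/16) = 200.10 mm²); Taking the union: only the r=10.5 sphere at (-0.5, 4.5) is present, so the union is just that shape — area = 200.10 mm²; the cube at (0.5, 6.5) (footprint 30×27) is included at this height (area 810.00 mm²); Taking the first minus the rest: starting from that combined region (200.10 mm²), the 30×27 cube at (0.5, 6.5) partially overlaps it — only the 28.27 mm² overlap (of its 810.00 mm²) is removed, clipping the outline — area = 171.83 mm². So its area = 171.83 mm². Layer 154 (z = 15.4): the 20.5×23.5 cube contributes its full rectangle (area 481.75 mm²); the sphere at (-0.5, 4.5): section is a regular 16-gon, circumradius = √(r²−h²) = √(10.5²−3.6²) = 9.864 (area = (16/2)·9.864²·sin(360°/16) = 297.85 mm²); Combining (union): the regions partially overlap — summed areas 779.60 mm² minus the doubly-counted overlap 109.55 mm² gives 670.05 mm² — area = 670.05 mm²; the cube at (0.5, 6.5) is not intersected at this z (z outside [15.5, 26]); Taking the first minus the rest: none of the subtracted shapes is present at this height, so that combined region is unchanged — area = 670.05 mm². So its area = 670.05 mm². Layer 154 is larger (670.05 vs 171.83 mm²).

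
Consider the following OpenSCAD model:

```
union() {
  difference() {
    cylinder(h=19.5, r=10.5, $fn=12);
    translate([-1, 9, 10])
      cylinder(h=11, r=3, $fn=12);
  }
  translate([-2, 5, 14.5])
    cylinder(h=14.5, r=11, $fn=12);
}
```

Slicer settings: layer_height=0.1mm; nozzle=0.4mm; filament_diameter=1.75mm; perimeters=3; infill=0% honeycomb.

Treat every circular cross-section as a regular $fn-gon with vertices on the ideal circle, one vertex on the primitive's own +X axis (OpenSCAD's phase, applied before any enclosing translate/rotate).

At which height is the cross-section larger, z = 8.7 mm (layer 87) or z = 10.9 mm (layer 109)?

Layer 87 (z = 8.7): the cylinder: section is a regular 12-gon, circumradius r=10.5 (area = (12/2)·10.500²·sin(360°/12) = 330.75 mm²); the cylinder at (-1, 9) does not reach this height (z outside [10, 21]); Taking the first minus the rest: none of the subtracted shapes is present at this height, so the r=10.5 cylinder is unchanged — area = 330.75 mm²; the cylinder at (-2, 5) does not reach this height (z outside [14.5, 29]); Merging all regions: only that combined region is present, so the union is just that shape — area = 330.75 mm². So its area = 330.75 mm². Layer 109 (z = 10.9): the cylinder: section is a regular 12-gon, circumradius r=10.5 (area = (12/2)·10.500²·sin(360°/12) = 330.75 mm²); the r=3 cylinder at (-1, 9) contributes a regular 12-gon of circumradius 3 (area = (12/2)·3.000²·sin(360°/12) = 27.00 mm²); After the difference (first − rest): starting from the r=10.5 cylinder (330.75 mm²), the r=3 cylinder at (-1, 9) partially overlaps it — only the 19.66 mm² overlap (of its 27.00 mm²) is removed, clipping the outline — area = 311.09 mm²; the cylinder at (-2, 5) does not reach this height (z outside [14.5, 29]); Merging all regions: only that combined region is present, so the union is just that shape — area = 311.09 mm². So its area = 311.09 mm². Layer 87 is larger (330.75 vs 311.09 mm²).

layer 87 (z = 8.7 mm)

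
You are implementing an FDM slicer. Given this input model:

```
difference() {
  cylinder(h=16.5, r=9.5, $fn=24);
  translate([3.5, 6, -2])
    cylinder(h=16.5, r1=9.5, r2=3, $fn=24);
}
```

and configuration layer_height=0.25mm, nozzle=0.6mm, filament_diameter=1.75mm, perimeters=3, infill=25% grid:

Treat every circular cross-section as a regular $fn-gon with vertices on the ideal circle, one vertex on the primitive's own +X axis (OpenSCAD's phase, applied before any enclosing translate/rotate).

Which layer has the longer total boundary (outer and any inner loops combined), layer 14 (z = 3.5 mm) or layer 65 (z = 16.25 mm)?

layer 14 (z = 3.5 mm)

Layer 14 (z = 3.5): the cylinder: section is a regular 24-gon, circumradius r=9.5 (perimeter = 2·24·9.500·sin(180°/24) = 59.52 mm); the cone at (3.5, 6) (r1=9.5→r2=3) has section circumradius 7.333 here — a regular 24-gon (perimeter = 2·24·7.333·sin(180°/24) = 45.95 mm); Taking the first minus the rest: starting from the r=9.5 cylinder, the cone at (3.5, 6) partially overlaps it — only the 104.73 mm² overlap (of its 167.02 mm²) is removed, clipping the outline — boundary = 64.19 mm. So its perimeter = 64.19 mm. Layer 65 (z = 16.25): the r=9.5 cylinder contributes a regular 24-gon of circumradius 9.5 (perimeter = 2·24·9.500·sin(180°/24) = 59.52 mm); the cone at (3.5, 6) is not intersected at this z (z outside [-2, 14.5]); After the difference (first − rest): none of the subtracted shapes is present at this height, so the r=9.5 cylinder is unchanged — boundary = 59.52 mm. So its perimeter = 59.52 mm. Layer 14 is larger (64.19 vs 59.52 mm).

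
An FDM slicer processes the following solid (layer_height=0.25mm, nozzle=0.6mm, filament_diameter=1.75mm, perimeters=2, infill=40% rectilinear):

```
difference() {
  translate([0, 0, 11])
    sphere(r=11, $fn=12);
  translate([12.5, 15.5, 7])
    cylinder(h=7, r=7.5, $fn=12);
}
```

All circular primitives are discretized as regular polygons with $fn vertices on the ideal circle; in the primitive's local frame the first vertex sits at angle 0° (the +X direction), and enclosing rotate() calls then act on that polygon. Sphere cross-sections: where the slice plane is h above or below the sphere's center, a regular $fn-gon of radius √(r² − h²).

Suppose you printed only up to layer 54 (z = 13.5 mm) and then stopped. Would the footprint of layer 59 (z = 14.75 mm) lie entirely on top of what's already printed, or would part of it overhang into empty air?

entirely on top

Compare the two slices. At z = 13.5: the r=11 sphere contributes a regular 12-gon of circumradius √(11²−2.5²) = 10.712 (area = (12/2)·10.712²·sin(360°/12) = 344.25 mm²); the cylinder at (12.5, 15.5): section is a regular 12-gon, circumradius r=7.5 (area = (12/2)·7.500²·sin(360°/12) = 168.75 mm²); Subtracting the remaining from the first: starting from the r=11 sphere (344.25 mm²), the r=7.5 cylinder at (12.5, 15.5) misses the remaining region (no effect) — area = 344.25 mm². At z = 14.75: the r=11 sphere slices to a regular 12-gon of circumradius 10.341 (√(r²−h²) with h=3.75 from center) (area = (12/2)·10.341²·sin(360°/12) = 320.81 mm²); the cylinder at (12.5, 15.5) is absent (z outside [7, 14]); Taking the first minus the rest: none of the subtracted shapes is present at this height, so the r=11 sphere is unchanged — area = 320.81 mm². Checking containment: the cross-section at z = 14.75 is a subset of the cross-section at z = 13.5.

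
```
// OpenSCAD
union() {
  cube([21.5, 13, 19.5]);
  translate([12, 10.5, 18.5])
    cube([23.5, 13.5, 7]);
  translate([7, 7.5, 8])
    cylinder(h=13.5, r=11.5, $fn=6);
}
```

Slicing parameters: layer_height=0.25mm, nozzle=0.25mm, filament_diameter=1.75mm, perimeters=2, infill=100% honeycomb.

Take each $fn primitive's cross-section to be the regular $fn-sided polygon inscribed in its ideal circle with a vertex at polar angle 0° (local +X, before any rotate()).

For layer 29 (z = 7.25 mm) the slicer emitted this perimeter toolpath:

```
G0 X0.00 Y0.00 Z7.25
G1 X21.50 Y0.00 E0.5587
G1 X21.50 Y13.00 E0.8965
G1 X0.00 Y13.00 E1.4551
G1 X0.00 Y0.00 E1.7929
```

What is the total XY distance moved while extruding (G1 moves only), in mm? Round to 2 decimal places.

69.00 mm

Sum the Euclidean lengths of each G1 segment: total = 69.00 mm.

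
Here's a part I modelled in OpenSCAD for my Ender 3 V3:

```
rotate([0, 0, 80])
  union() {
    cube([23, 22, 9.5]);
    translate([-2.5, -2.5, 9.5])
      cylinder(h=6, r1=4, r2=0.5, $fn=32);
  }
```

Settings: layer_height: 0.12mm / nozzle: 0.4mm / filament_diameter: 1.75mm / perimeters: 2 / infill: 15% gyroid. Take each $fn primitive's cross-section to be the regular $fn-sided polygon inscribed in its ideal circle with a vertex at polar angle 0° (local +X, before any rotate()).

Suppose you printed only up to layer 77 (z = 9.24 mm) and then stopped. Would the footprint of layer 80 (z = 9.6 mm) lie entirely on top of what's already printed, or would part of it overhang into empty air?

Compare the two slices. At z = 9.24: the cube is present — its section is the full 23×22 rectangle (area 506.00 mm²); the cone at (-2.5, -2.5) is not intersected at this z (z outside [9.5, 15.5]); Combining (union): only the 23×22 cube is present, so the union is just that shape — area = 506.00 mm²; (rotated 80° about Z; rotation is an isometry so areas/perimeters/island counts are preserved). At z = 9.6: the cube does not reach this height (z outside [0, 9.5]); the cone at (-2.5, -2.5) (r1=4→r2=0.5) has section circumradius 3.942 here — a regular 32-gon (area = (32/2)·3.942²·sin(360°/32) = 48.50 mm²); Combining (union): only the cone at (-2.5, -2.5) is present, so the union is just that shape — area = 48.50 mm²; (whole slice rotated 80° about Z — lengths, areas and connectivity unchanged). Checking containment: at z = 9.6 the cross-section extends beyond the z = 9.24 cross-section by about 48.35 mm².

part overhangs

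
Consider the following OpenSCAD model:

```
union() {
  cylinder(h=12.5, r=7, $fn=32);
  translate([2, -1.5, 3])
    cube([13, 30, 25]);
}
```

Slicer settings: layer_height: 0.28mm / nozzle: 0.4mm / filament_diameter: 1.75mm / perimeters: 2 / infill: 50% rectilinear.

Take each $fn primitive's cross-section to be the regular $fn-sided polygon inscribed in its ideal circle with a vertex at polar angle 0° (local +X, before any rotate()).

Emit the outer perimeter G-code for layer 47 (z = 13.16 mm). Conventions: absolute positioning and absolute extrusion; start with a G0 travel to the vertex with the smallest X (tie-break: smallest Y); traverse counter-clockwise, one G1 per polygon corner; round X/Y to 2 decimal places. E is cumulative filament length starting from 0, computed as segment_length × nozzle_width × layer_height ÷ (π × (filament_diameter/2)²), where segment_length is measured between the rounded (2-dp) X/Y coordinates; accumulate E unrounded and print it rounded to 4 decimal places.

At z = 13.16 mm: the cylinder does not reach this height (z outside [0, 12.5]); the cube at (2, -1.5) is present — its section is the full 13×30 rectangle; Merging all regions: only the 13×30 cube at (2, -1.5) is present, so the union is just that shape — 1 connected region. The outline is a single polygon with 4 vertices. Extrusion per mm of travel: 0.4 × 0.28 / (π × 0.875²) = 0.046564. Accumulating E over each segment gives final E = 4.0045.

G0 X2.00 Y-1.50 Z13.16
G1 X15.00 Y-1.50 E0.6053
G1 X15.00 Y28.50 E2.0023
G1 X2.00 Y28.50 E2.6076
G1 X2.00 Y-1.50 E4.0045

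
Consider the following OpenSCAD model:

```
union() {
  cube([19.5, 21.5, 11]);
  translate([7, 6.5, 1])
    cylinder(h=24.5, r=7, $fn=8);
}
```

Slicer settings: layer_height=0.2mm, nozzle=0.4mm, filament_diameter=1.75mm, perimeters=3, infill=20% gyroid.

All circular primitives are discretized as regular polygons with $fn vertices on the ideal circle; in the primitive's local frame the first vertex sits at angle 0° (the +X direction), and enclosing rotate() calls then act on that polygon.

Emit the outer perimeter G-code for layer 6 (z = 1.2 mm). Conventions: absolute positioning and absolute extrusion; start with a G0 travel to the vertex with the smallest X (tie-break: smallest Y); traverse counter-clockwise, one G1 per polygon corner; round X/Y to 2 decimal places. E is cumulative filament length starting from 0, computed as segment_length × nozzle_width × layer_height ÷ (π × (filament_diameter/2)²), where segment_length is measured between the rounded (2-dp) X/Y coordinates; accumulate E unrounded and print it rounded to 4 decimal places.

At z = 1.2 mm: the cube is present — its section is the full 19.5×21.5 rectangle; the cylinder at (7, 6.5): section is a regular 8-gon, circumradius r=7; Merging all regions: the regions partially overlap (shared area 137.99 mm²), so overlapping operands fuse into one piece — 1 connected region. The outline is a single polygon with 7 vertices. Extrusion per mm of travel: 0.4 × 0.2 / (π × 0.875²) = 0.033260. Accumulating E over each segment gives final E = 2.7339.

G0 X0.00 Y0.00 Z1.20
G1 X5.79 Y0.00 E0.1926
G1 X7.00 Y-0.50 E0.2361
G1 X8.21 Y0.00 E0.2797
G1 X19.50 Y0.00 E0.6552
G1 X19.50 Y21.50 E1.3703
G1 X0.00 Y21.50 E2.0188
G1 X0.00 Y0.00 E2.7339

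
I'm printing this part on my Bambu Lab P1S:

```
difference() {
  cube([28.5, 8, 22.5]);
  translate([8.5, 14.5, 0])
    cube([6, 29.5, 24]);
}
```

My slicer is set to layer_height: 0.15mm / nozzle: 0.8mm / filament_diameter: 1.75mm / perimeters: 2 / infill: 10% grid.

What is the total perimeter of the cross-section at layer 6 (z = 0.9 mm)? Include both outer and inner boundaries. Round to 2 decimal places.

73.00 mm

At z = 0.9 mm: the cube is present — its section is the full 28.5×8 rectangle (perimeter 73.00 mm); the cube at (8.5, 14.5) is present — its section is the full 6×29.5 rectangle (perimeter 71.00 mm); After the difference (first − rest): starting from the 28.5×8 cube, the 6×29.5 cube at (8.5, 14.5) misses the remaining region (no effect) — boundary = 73.00 mm. Overall, the cross-section is a single solid region. Total boundary length (outer) = 73.00 mm.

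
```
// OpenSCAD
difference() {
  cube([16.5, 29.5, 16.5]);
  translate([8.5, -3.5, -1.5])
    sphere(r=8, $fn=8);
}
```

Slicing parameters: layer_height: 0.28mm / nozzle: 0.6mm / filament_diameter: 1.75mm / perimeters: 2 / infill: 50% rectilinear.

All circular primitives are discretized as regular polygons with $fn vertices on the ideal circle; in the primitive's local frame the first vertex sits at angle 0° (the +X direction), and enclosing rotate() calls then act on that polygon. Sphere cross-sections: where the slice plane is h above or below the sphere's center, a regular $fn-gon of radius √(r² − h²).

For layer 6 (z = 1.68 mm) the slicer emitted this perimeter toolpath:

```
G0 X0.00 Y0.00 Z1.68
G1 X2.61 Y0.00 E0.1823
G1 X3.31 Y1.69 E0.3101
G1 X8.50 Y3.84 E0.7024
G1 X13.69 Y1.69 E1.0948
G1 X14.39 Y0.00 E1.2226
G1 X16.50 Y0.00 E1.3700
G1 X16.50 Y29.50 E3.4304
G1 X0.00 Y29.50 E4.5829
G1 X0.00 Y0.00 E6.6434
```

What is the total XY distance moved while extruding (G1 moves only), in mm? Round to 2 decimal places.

95.11 mm

Sum the Euclidean lengths of each G1 segment: total = 95.11 mm.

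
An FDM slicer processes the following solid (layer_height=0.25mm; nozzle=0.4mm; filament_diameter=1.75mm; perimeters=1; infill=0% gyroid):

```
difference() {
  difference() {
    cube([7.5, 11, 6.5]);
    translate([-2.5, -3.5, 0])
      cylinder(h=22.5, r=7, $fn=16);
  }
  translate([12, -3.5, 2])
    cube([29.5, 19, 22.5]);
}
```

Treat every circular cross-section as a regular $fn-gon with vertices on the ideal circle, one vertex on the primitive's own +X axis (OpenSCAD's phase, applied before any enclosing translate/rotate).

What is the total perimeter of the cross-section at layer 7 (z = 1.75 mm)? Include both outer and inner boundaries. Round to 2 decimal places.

35.24 mm

At z = 1.75 mm: the 7.5×11 cube contributes its full rectangle (perimeter 37.00 mm); the r=7 cylinder at (-2.5, -3.5) contributes a regular 16-gon of circumradius 7 (perimeter = 2·16·7.000·sin(180°/16) = 43.70 mm); After the difference (first − rest): starting from the 7.5×11 cube, the r=7 cylinder at (-2.5, -3.5) partially overlaps it — only the 6.25 mm² overlap (of its 150.01 mm²) is removed, clipping the outline — boundary = 35.24 mm; the cube at (12, -3.5) is not intersected at this z (z outside [2, 24.5]); Taking the first minus the rest: none of the subtracted shapes is present at this height, so that combined region is unchanged — boundary = 35.24 mm. Overall, the cross-section is a single solid region. Total boundary length (outer) = 35.24 mm.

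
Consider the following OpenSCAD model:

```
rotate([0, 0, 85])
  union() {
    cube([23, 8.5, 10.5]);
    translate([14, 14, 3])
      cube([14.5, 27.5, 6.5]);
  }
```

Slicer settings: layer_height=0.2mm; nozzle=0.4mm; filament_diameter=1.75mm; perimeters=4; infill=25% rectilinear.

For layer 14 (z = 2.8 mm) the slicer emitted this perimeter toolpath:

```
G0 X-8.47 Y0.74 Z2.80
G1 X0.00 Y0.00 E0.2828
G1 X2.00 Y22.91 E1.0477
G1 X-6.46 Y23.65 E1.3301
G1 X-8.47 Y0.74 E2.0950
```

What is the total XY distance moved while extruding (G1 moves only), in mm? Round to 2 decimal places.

Sum the Euclidean lengths of each G1 segment: total = 62.99 mm.

62.99 mm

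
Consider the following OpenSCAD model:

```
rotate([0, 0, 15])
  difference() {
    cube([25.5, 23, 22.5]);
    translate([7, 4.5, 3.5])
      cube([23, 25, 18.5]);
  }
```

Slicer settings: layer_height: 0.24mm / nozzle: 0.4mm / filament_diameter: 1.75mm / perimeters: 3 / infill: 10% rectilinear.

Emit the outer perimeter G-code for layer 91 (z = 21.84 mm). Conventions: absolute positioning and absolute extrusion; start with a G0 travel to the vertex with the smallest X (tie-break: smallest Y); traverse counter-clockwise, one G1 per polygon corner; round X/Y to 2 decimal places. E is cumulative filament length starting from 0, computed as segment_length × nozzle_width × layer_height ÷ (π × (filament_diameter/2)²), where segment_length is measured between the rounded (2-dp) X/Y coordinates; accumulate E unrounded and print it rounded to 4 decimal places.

At z = 21.84 mm: the cube is present — its section is the full 25.5×23 rectangle; the cube at (7, 4.5) (footprint 23×25) is included at this height; After the difference (first − rest): starting from the 25.5×23 cube, the 23×25 cube at (7, 4.5) partially overlaps it — only the 342.25 mm² overlap (of its 575.00 mm²) is removed, clipping the outline — 1 connected region; (rotated 15° about Z; rotation is an isometry so areas/perimeters/island counts are preserved). The outline is a single polygon with 6 vertices. Extrusion per mm of travel: 0.4 × 0.24 / (π × 0.875²) = 0.039912. Accumulating E over each segment gives final E = 3.8716.

G0 X-5.95 Y22.22 Z21.84
G1 X0.00 Y0.00 E0.9181
G1 X24.63 Y6.60 E1.9358
G1 X23.47 Y10.95 E2.1155
G1 X5.60 Y6.16 E2.8539
G1 X0.81 Y24.03 E3.5923
G1 X-5.95 Y22.22 E3.8716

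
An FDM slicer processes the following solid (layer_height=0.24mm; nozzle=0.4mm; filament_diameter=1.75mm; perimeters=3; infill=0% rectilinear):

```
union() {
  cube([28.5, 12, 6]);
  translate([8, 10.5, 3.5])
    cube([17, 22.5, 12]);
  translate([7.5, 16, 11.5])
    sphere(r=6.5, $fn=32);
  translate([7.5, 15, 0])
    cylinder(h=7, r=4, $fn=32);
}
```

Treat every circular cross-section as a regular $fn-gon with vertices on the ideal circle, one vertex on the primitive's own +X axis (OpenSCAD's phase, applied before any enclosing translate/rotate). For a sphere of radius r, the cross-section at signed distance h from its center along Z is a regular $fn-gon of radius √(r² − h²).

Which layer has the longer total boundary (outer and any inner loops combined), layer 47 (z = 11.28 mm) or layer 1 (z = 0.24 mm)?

Layer 47 (z = 11.28): the cube does not reach this height (z outside [0, 6]); the cube at (8, 10.5) (footprint 17×22.5) is included at this height (perimeter 79.00 mm); the sphere at (7.5, 16): section is a regular 32-gon, circumradius = √(r²−h²) = √(6.5²−0.22²) = 6.496 (perimeter = 2·32·6.496·sin(180°/32) = 40.75 mm); the cylinder at (7.5, 15) is absent (z outside [0, 7]); Merging all regions: the regions partially overlap (shared area 57.62 mm²), so the edge portions inside another operand are dropped and the merged outline is re-measured after clipping — boundary = 88.62 mm. So its perimeter = 88.62 mm. Layer 1 (z = 0.24): the 28.5×12 cube contributes its full rectangle (perimeter 81.00 mm); the cube at (8, 10.5) is not intersected at this z (z outside [3.5, 15.5]); the sphere at (7.5, 16) does not reach this height (|z−center|=11.260 > r=6.5); the cylinder at (7.5, 15): section is a regular 32-gon, circumradius r=4 (perimeter = 2·32·4.000·sin(180°/32) = 25.09 mm); Combining (union): the regions partially overlap (shared area 3.55 mm²), so the edge portions inside another operand are dropped and the merged outline is re-measured after clipping — boundary = 95.12 mm. So its perimeter = 95.12 mm. Layer 1 is larger (95.12 vs 88.62 mm).

layer 1 (z = 0.24 mm)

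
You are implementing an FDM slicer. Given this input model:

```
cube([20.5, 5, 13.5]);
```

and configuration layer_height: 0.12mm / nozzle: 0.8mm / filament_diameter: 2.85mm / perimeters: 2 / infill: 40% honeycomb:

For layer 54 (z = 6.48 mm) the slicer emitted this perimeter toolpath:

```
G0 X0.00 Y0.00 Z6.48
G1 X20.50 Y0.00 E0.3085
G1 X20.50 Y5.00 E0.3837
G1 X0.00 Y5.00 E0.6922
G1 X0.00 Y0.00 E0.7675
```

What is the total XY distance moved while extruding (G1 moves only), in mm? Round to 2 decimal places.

Sum the Euclidean lengths of each G1 segment: total = 51.00 mm.

51.00 mm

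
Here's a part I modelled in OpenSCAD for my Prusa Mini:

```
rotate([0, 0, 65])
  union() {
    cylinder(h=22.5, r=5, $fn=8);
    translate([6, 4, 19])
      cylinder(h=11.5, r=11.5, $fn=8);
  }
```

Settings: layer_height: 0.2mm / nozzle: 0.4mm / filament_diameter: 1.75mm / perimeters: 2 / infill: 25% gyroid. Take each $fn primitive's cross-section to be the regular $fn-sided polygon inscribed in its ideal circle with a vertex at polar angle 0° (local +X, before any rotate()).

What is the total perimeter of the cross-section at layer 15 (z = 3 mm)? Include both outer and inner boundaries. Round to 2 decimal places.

30.61 mm

At z = 3 mm: the cylinder: section is a regular 8-gon, circumradius r=5 (perimeter = 2·8·5.000·sin(180°/8) = 30.61 mm); the cylinder at (6, 4) is absent (z outside [19, 30.5]); Taking the union: only the r=5 cylinder is present, so the union is just that shape — boundary = 30.61 mm; (rotated 65° about Z; rotation is an isometry so areas/perimeters/island counts are preserved). Overall, the cross-section is a single solid region. Total boundary length (outer) = 30.61 mm.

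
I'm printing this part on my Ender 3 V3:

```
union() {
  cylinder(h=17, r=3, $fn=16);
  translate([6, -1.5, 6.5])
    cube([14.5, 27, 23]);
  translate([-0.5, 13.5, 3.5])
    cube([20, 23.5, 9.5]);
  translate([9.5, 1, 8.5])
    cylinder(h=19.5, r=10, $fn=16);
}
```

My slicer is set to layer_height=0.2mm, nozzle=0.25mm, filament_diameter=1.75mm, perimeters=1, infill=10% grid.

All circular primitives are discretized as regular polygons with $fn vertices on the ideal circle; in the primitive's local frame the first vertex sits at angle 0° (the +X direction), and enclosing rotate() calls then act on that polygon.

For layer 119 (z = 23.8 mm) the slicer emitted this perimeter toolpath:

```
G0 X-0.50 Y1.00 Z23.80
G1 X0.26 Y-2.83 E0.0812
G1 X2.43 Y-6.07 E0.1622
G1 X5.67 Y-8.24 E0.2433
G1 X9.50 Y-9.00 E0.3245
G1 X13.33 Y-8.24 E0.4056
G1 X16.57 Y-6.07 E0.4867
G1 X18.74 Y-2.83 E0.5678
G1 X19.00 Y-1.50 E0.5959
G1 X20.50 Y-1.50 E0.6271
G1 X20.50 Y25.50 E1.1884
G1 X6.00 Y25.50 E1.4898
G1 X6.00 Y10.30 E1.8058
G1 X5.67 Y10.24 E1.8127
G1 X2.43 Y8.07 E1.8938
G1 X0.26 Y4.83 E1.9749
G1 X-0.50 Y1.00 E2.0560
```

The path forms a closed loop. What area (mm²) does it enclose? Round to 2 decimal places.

554.23 mm²

Apply the shoelace formula to the sequence of (X, Y) vertices; enclosed area = 554.23 mm².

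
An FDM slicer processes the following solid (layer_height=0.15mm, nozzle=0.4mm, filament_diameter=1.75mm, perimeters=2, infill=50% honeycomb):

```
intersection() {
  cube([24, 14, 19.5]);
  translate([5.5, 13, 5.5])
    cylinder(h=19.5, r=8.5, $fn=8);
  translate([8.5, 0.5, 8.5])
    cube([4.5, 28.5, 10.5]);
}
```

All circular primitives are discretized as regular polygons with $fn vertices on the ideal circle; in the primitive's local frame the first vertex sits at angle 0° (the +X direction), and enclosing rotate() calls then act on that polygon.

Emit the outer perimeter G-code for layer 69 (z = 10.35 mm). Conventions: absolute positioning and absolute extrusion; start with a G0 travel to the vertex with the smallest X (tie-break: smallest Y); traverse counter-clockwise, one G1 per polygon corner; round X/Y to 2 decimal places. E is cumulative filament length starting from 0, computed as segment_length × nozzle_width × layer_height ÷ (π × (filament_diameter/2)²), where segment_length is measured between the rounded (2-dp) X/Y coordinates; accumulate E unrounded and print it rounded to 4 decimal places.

G0 X8.50 Y5.74 Z10.35
G1 X11.51 Y6.99 E0.0813
G1 X13.00 Y10.59 E0.1785
G1 X13.00 Y14.00 E0.2636
G1 X8.50 Y14.00 E0.3758
G1 X8.50 Y5.74 E0.5819

At z = 10.35 mm: the cube (footprint 24×14) is included at this height; the cylinder at (5.5, 13): section is a regular 8-gon, circumradius r=8.5; the cube at (8.5, 0.5) (footprint 4.5×28.5) is included at this height; After intersecting: the r=8.5 cylinder at (5.5, 13) partially overlaps the 24×14 cube; clipping to the common part keeps 105.37 mm²; the 4.5×28.5 cube at (8.5, 0.5) partially overlaps the running intersection; clipping to the common part keeps 30.75 mm² — 1 connected region. The outline is a single polygon with 5 vertices. Extrusion per mm of travel: 0.4 × 0.15 / (π × 0.875²) = 0.024945. Accumulating E over each segment gives final E = 0.5819.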